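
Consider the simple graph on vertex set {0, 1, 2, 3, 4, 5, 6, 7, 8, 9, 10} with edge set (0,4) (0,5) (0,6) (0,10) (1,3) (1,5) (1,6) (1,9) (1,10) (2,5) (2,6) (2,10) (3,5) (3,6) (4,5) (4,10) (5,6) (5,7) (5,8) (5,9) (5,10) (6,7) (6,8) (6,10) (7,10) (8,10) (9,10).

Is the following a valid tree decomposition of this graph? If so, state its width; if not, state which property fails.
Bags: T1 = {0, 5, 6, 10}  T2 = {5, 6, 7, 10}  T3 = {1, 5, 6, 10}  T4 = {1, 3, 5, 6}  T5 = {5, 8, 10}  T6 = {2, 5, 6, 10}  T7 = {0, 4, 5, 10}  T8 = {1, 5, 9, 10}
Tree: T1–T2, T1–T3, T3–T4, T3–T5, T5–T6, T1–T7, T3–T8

A tree decomposition must satisfy three properties: every vertex lies in some bag; for every edge, both endpoints lie together in some bag; and for every vertex, the bags containing it form a connected subtree. Here edge (6,8) lies in no bag, so the decomposition is invalid.

No — edge (6,8) lies in no bag.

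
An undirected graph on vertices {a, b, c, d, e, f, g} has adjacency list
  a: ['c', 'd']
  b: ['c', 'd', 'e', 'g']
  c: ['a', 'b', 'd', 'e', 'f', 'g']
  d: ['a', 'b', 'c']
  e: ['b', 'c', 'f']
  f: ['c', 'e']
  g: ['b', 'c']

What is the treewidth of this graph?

2

A width-2 tree decomposition is:
Bags: B1 = {b, c, d}  B2 = {a, c, d}  B3 = {b, c, e}  B4 = {b, c, g}  B5 = {c, e, f}
Tree: B1–B2, B1–B3, B3–B4, B3–B5
Each bag holds 3 vertices, so the decomposition has width 2, which upper-bounds the treewidth. On the other hand G contains the 3-clique {a, c, d}. A clique must lie in a single bag of any decomposition, so no decomposition can have width below 2. Hence tw(G) = 2 exactly.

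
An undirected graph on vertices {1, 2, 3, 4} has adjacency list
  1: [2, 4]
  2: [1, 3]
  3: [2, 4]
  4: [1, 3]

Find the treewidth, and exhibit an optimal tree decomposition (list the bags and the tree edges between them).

Treewidth 2.
One optimal decomposition is:
Bags: B1 = {1, 3, 4}  B2 = {1, 2, 3}
Tree: B1–B2

The largest bag has 3 vertices, giving width 2; this decomposition certifies tw(G) ≤ 2. For the lower bound, G contains the cycle 1–4–3–2–1, so G is not a forest; only forests have treewidth ≤ 1, hence tw(G) ≥ 2. Combining the bounds, tw(G) = 2.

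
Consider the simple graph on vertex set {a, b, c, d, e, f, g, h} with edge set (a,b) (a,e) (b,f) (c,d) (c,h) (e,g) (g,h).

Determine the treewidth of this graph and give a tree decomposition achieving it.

Treewidth 1.
One optimal decomposition is:
Bags: B1 = {b, f}  B2 = {a, b}  B3 = {a, e}  B4 = {e, g}  B5 = {g, h}  B6 = {c, h}  B7 = {c, d}
Tree: B1–B2, B2–B3, B3–B4, B4–B5, B5–B6, B6–B7

Each bag holds 2 vertices, so the decomposition has width 1, which upper-bounds the treewidth. Any graph with an edge has treewidth ≥ 1, and G has the edge f–b. Therefore the treewidth is 1.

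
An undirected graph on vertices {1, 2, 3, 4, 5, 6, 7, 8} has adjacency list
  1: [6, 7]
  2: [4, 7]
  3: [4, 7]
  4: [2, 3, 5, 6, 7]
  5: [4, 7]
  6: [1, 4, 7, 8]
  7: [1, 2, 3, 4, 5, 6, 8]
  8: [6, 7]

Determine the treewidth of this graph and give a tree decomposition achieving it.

The largest bag has 3 vertices, giving width 2; this decomposition certifies tw(G) ≤ 2. Conversely, {6, 7, 8} is a clique of size 3, and the vertices of any clique must share a bag in every tree decomposition; so some bag has ≥ 3 vertices and tw(G) ≥ 2. Combining the bounds, tw(G) = 2.

Treewidth 2.
One such decomposition:
Bags: B1 = {4, 6, 7}  B2 = {6, 7, 8}  B3 = {3, 4, 7}  B4 = {1, 6, 7}  B5 = {2, 4, 7}  B6 = {4, 5, 7}
Tree: B1–B2, B1–B3, B1–B4, B1–B5, B3–B6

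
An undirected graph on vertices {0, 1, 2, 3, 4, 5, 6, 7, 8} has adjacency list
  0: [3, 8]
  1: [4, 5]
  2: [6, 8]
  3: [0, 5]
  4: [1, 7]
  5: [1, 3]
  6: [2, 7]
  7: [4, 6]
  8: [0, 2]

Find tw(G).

A width-2 tree decomposition is:
Bags: B1 = {4, 6, 7}  B2 = {2, 4, 6}  B3 = {2, 4, 8}  B4 = {0, 4, 8}  B5 = {0, 3, 4}  B6 = {3, 4, 5}  B7 = {1, 4, 5}
Tree: B1–B2, B2–B3, B3–B4, B4–B5, B5–B6, B6–B7
Each bag holds 3 vertices, so the decomposition has width 2, which upper-bounds the treewidth. The edges 4–7–6–2–8–0–3–5–1–4 form a cycle, so G is not a tree and its treewidth is at least 2. Combining the bounds, tw(G) = 2.

2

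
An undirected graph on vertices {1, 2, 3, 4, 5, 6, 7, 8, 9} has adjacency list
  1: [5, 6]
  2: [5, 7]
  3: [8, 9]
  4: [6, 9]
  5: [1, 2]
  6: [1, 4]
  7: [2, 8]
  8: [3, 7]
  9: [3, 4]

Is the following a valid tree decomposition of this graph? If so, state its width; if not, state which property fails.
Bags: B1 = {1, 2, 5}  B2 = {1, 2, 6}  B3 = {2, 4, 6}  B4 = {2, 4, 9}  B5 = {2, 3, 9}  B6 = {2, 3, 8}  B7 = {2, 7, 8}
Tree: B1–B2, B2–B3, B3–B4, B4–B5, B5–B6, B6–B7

Yes; width 2.

Vertex coverage: the bags together contain {1, 2, 3, 4, 5, 6, 7, 8, 9}, the full vertex set. Edge coverage: each edge of G has both endpoints in at least one bag. Running intersection: for every vertex, the bags containing it form a connected subtree. All three properties hold, so this is a valid tree decomposition of width max|bag| − 1 = 2, and hence tw(G) ≤ 2.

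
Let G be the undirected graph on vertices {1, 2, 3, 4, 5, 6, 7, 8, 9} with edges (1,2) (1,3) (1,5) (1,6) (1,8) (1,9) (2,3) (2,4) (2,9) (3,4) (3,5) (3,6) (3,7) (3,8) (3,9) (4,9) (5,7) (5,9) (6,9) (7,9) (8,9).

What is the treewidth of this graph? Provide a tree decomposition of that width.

Each bag holds 4 vertices, so the decomposition has width 3, which upper-bounds the treewidth. For the lower bound, the 4 vertices {1, 3, 8, 9} are pairwise adjacent, and any tree decomposition puts a clique entirely inside one bag — forcing width ≥ 3. Therefore the treewidth is 3.

Treewidth 3.
One optimal decomposition is:
Bags: B1 = {1, 3, 6, 9}  B2 = {1, 3, 5, 9}  B3 = {1, 2, 3, 9}  B4 = {2, 3, 4, 9}  B5 = {3, 5, 7, 9}  B6 = {1, 3, 8, 9}
Tree: B1–B2, B1–B3, B3–B4, B2–B5, B1–B6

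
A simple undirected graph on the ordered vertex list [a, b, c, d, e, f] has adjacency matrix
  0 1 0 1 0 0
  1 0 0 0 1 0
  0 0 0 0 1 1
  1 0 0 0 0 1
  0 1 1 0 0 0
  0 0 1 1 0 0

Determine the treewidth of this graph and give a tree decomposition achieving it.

Treewidth 2.
One such decomposition:
Bags: B1 = {a, d, f}  B2 = {a, c, f}  B3 = {a, c, e}  B4 = {a, b, e}
Tree: B1–B2, B2–B3, B3–B4

The largest bag has 3 vertices, giving width 2; this decomposition certifies tw(G) ≤ 2. For the lower bound, G contains the cycle a–d–f–c–e–b–a, so G is not a forest; only forests have treewidth ≤ 1, hence tw(G) ≥ 2. Hence tw(G) = 2 exactly.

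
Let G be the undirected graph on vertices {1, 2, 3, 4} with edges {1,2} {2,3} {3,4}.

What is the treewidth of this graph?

1

A width-1 tree decomposition is:
Bags: B1 = {3, 4}  B2 = {2, 3}  B3 = {1, 2}
Tree: B1–B2, B2–B3
Every bag has size at most 2, so the width is 2 − 1 = 1 and tw(G) ≤ 1. Any graph with an edge has treewidth ≥ 1, and G has the edge 4–3. Combining the bounds, tw(G) = 1.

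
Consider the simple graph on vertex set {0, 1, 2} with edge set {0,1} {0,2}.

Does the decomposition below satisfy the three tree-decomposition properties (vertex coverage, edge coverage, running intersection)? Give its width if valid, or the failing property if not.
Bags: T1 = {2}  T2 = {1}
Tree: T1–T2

No — vertex 0 appears in no bag.

A tree decomposition must satisfy three properties: every vertex lies in some bag; for every edge, both endpoints lie together in some bag; and for every vertex, the bags containing it form a connected subtree. Here vertex 0 appears in no bag, so the decomposition is invalid.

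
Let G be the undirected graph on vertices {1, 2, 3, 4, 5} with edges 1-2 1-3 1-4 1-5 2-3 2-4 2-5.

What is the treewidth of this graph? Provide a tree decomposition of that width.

Treewidth 2.
One optimal decomposition is:
Bags: B1 = {1, 2, 3}  B2 = {1, 2, 5}  B3 = {1, 2, 4}
Tree: B1–B2, B2–B3

Each bag holds 3 vertices, so the decomposition has width 2, which upper-bounds the treewidth. Conversely, {1, 2, 3} is a clique of size 3, and the vertices of any clique must share a bag in every tree decomposition; so some bag has ≥ 3 vertices and tw(G) ≥ 2. Combining the bounds, tw(G) = 2.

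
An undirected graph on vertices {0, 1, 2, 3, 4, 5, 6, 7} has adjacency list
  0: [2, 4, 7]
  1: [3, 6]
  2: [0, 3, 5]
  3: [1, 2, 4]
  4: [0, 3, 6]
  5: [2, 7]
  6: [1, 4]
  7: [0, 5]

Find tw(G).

2

A width-2 tree decomposition is:
Bags: B1 = {2, 5, 7}  B2 = {0, 2, 7}  B3 = {0, 2, 3}  B4 = {0, 3, 4}  B5 = {1, 3, 4}  B6 = {1, 4, 6}
Tree: B1–B2, B2–B3, B3–B4, B4–B5, B5–B6
Every bag has size at most 3, so the width is 3 − 1 = 2 and tw(G) ≤ 2. For the lower bound, G contains the cycle 5–7–0–2–5, so G is not a forest; only forests have treewidth ≤ 1, hence tw(G) ≥ 2. Combining the bounds, tw(G) = 2.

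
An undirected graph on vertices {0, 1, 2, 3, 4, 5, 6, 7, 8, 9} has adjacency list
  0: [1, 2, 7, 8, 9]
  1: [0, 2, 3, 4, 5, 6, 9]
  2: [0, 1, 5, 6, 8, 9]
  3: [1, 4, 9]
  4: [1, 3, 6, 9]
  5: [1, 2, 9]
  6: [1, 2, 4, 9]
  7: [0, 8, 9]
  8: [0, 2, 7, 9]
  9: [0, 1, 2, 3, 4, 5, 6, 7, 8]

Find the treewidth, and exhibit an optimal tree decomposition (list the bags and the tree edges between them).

The largest bag has 4 vertices, giving width 3; this decomposition certifies tw(G) ≤ 3. On the other hand G contains the 4-clique {0, 2, 8, 9}. A clique must lie in a single bag of any decomposition, so no decomposition can have width below 3. The upper and lower bounds meet at 3, so that is the treewidth.

Treewidth 3.
One optimal decomposition is:
Bags: B1 = {0, 7, 8, 9}  B2 = {0, 2, 8, 9}  B3 = {0, 1, 2, 9}  B4 = {1, 2, 6, 9}  B5 = {1, 4, 6, 9}  B6 = {1, 3, 4, 9}  B7 = {1, 2, 5, 9}
Tree: B1–B2, B2–B3, B3–B4, B4–B5, B5–B6, B4–B7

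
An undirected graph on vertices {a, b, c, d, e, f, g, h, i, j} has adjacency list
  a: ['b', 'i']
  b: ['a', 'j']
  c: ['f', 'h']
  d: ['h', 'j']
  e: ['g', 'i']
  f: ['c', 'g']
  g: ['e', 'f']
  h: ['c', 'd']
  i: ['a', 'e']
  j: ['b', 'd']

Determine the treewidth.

2

A width-2 tree decomposition is:
Bags: B1 = {a, b, i}  B2 = {b, i, j}  B3 = {d, i, j}  B4 = {d, h, i}  B5 = {c, h, i}  B6 = {c, f, i}  B7 = {f, g, i}  B8 = {e, g, i}
Tree: B1–B2, B2–B3, B3–B4, B4–B5, B5–B6, B6–B7, B7–B8
The largest bag has 3 vertices, giving width 2; this decomposition certifies tw(G) ≤ 2. Since i–a–b–j–d–h–c–f–g–e–i is a cycle in G, G is not acyclic. Forests are exactly the graphs of treewidth ≤ 1, so tw(G) ≥ 2. The upper and lower bounds meet at 2, so that is the treewidth.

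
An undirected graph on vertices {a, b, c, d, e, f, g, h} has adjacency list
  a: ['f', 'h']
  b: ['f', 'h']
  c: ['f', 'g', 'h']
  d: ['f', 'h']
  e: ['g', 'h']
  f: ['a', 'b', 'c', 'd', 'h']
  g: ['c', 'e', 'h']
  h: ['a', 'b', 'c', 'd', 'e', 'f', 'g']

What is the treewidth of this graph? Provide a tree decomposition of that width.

Every bag has size at most 3, so the width is 3 − 1 = 2 and tw(G) ≤ 2. Conversely, {e, g, h} is a clique of size 3, and the vertices of any clique must share a bag in every tree decomposition; so some bag has ≥ 3 vertices and tw(G) ≥ 2. Hence tw(G) = 2 exactly.

Treewidth 2.
One such decomposition:
Bags: B1 = {c, f, h}  B2 = {d, f, h}  B3 = {b, f, h}  B4 = {c, g, h}  B5 = {e, g, h}  B6 = {a, f, h}
Tree: B1–B2, B1–B3, B1–B4, B4–B5, B3–B6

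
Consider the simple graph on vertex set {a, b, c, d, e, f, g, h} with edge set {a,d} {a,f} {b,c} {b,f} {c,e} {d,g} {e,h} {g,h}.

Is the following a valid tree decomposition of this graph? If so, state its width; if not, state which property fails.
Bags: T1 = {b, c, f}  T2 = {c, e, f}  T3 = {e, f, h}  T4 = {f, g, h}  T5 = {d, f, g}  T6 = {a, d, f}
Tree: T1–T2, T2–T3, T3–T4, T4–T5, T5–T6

Yes; width 2.

Checking the three conditions: (i) the bags cover all of {a, b, c, d, e, f, g, h}; (ii) for each edge, some bag contains both endpoints; (iii) the bags containing any fixed vertex form a subtree. All hold, so the decomposition is valid with width 3 − 1 = 2.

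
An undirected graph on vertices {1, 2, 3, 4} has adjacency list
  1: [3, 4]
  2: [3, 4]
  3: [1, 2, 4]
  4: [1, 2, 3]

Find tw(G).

A width-2 tree decomposition is:
Bags: B1 = {1, 3, 4}  B2 = {2, 3, 4}
Tree: B1–B2
Every bag has size at most 3, so the width is 3 − 1 = 2 and tw(G) ≤ 2. For the lower bound, the 3 vertices {1, 3, 4} are pairwise adjacent, and any tree decomposition puts a clique entirely inside one bag — forcing width ≥ 2. The upper and lower bounds meet at 2, so that is the treewidth.

2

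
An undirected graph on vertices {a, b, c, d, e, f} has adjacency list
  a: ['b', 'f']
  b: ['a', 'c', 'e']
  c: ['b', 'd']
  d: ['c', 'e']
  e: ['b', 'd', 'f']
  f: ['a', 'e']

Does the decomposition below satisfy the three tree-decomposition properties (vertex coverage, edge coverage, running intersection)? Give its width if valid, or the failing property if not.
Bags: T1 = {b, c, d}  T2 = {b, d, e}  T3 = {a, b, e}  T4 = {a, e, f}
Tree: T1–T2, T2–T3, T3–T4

Checking the three conditions: (i) the bags cover all of {a, b, c, d, e, f}; (ii) for each edge, some bag contains both endpoints; (iii) the bags containing any fixed vertex form a subtree. All hold, so the decomposition is valid with width 3 − 1 = 2.

Yes; width 2.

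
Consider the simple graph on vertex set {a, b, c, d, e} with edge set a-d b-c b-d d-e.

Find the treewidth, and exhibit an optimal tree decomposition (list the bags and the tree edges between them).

Treewidth 1.
One such decomposition:
Bags: B1 = {b, d}  B2 = {b, c}  B3 = {d, e}  B4 = {a, d}
Tree: B1–B2, B1–B3, B1–B4

Every bag has size at most 2, so the width is 2 − 1 = 1 and tw(G) ≤ 1. Any graph with an edge has treewidth ≥ 1, and G has the edge d–b. Therefore the treewidth is 1.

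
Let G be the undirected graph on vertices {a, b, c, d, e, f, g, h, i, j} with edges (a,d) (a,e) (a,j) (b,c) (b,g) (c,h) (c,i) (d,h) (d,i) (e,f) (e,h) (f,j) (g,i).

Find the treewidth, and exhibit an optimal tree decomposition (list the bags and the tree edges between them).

Treewidth 2.
Bags: B1 = {e, f, j}  B2 = {a, e, j}  B3 = {a, e, h}  B4 = {a, d, h}  B5 = {c, d, h}  B6 = {c, d, i}  B7 = {b, c, i}  B8 = {b, g, i}
Tree: B1–B2, B2–B3, B3–B4, B4–B5, B5–B6, B6–B7, B7–B8

The largest bag has 3 vertices, giving width 2; this decomposition certifies tw(G) ≤ 2. Since f–j–a–e–f is a cycle in G, G is not acyclic. Forests are exactly the graphs of treewidth ≤ 1, so tw(G) ≥ 2. Combining the bounds, tw(G) = 2.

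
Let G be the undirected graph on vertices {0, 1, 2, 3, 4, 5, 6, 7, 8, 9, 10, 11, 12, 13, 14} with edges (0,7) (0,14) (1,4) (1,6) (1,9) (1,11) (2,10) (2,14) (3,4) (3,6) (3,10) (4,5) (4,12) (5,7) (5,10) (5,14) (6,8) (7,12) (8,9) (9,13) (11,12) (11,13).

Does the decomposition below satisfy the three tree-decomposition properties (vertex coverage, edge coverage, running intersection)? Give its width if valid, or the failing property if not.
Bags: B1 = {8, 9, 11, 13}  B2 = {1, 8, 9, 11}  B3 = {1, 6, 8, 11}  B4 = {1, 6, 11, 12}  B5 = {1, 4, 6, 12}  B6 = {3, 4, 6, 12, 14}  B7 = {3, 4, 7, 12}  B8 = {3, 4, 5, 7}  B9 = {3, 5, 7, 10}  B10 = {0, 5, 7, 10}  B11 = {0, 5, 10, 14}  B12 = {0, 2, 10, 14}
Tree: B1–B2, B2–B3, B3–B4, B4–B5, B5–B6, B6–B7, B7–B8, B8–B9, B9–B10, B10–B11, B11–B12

No — bags containing vertex 14 are not connected in the tree.

A tree decomposition must satisfy three properties: every vertex lies in some bag; for every edge, both endpoints lie together in some bag; and for every vertex, the bags containing it form a connected subtree. Here bags containing vertex 14 are not connected in the tree, so the decomposition is invalid.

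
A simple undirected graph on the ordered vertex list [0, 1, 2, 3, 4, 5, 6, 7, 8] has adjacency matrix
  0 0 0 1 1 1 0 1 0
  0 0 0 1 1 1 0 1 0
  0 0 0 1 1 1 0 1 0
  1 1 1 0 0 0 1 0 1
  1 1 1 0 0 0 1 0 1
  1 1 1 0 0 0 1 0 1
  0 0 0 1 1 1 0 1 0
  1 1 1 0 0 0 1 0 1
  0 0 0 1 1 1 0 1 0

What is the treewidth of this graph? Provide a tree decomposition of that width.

Treewidth 4.
Bags: B1 = {1, 3, 4, 5, 7}  B2 = {0, 3, 4, 5, 7}  B3 = {2, 3, 4, 5, 7}  B4 = {3, 4, 5, 7, 8}  B5 = {3, 4, 5, 6, 7}
Tree: B1–B2, B2–B3, B3–B4, B4–B5

Each bag holds 5 vertices, so the decomposition has width 4, which upper-bounds the treewidth. For the lower bound: the 5 vertex sets {1,4}, {0,3}, {2,7}, {5}, {8} are disjoint, each induces a connected subgraph, and every pair is joined by at least one edge of G. Contracting each set to a single vertex therefore yields K_{5} as a minor, and since treewidth is minor-monotone, tw(G) ≥ tw(K_{5}) = 4. Combining the bounds, tw(G) = 4.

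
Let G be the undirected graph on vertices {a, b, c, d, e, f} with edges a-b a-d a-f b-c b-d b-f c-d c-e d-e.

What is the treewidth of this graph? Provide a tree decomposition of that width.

The largest bag has 3 vertices, giving width 2; this decomposition certifies tw(G) ≤ 2. For the lower bound, the 3 vertices {c, d, e} are pairwise adjacent, and any tree decomposition puts a clique entirely inside one bag — forcing width ≥ 2. Combining the bounds, tw(G) = 2.

Treewidth 2.
One optimal decomposition is:
Bags: B1 = {a, b, d}  B2 = {a, b, f}  B3 = {b, c, d}  B4 = {c, d, e}
Tree: B1–B2, B1–B3, B3–B4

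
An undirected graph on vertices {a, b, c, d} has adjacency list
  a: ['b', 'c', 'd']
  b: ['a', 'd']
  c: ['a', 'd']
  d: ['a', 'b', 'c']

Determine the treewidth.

2

A width-2 tree decomposition is:
Bags: B1 = {a, c, d}  B2 = {a, b, d}
Tree: B1–B2
Each bag holds 3 vertices, so the decomposition has width 2, which upper-bounds the treewidth. On the other hand G contains the 3-clique {a, c, d}. A clique must lie in a single bag of any decomposition, so no decomposition can have width below 2. Hence tw(G) = 2 exactly.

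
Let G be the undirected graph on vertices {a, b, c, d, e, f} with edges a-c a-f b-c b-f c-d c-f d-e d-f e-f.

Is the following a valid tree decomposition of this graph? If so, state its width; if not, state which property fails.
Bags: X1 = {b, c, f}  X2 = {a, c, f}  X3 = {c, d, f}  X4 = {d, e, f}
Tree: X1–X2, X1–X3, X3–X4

Yes; width 2.

Checking the three conditions: (i) the bags cover all of {a, b, c, d, e, f}; (ii) for each edge, some bag contains both endpoints; (iii) the bags containing any fixed vertex form a subtree. All hold, so the decomposition is valid with width 3 − 1 = 2.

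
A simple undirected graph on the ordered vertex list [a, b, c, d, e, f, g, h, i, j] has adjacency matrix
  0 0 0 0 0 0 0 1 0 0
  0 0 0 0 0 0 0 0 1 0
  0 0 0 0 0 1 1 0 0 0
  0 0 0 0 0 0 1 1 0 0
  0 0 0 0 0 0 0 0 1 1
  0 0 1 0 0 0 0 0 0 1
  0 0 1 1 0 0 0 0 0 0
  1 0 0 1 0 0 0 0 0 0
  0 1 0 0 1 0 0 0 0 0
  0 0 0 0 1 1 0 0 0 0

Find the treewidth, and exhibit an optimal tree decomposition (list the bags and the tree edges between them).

Every bag has size at most 2, so the width is 2 − 1 = 1 and tw(G) ≤ 1. Since G has at least one edge (e.g. b–i), it is not an edgeless graph, so tw(G) ≥ 1. The upper and lower bounds meet at 1, so that is the treewidth.

Treewidth 1.
Bags: B1 = {b, i}  B2 = {e, i}  B3 = {e, j}  B4 = {f, j}  B5 = {c, f}  B6 = {c, g}  B7 = {d, g}  B8 = {d, h}  B9 = {a, h}
Tree: B1–B2, B2–B3, B3–B4, B4–B5, B5–B6, B6–B7, B7–B8, B8–B9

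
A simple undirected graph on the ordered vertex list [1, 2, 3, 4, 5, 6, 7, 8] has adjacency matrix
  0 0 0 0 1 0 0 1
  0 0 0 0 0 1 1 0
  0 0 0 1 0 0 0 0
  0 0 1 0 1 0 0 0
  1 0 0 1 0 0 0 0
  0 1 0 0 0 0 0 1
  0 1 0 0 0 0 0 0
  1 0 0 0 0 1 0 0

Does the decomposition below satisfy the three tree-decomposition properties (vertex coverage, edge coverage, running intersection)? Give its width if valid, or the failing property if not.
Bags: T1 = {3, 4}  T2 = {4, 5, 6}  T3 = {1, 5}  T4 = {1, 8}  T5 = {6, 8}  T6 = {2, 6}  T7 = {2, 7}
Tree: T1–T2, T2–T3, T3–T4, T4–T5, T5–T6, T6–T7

A tree decomposition must satisfy three properties: every vertex lies in some bag; for every edge, both endpoints lie together in some bag; and for every vertex, the bags containing it form a connected subtree. Here bags containing vertex 6 are not connected in the tree, so the decomposition is invalid.

No — bags containing vertex 6 are not connected in the tree.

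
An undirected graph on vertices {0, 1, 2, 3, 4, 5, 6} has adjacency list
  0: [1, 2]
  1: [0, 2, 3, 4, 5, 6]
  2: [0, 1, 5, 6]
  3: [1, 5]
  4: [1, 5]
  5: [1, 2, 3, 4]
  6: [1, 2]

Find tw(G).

A width-2 tree decomposition is:
Bags: B1 = {1, 2, 6}  B2 = {1, 2, 5}  B3 = {0, 1, 2}  B4 = {1, 4, 5}  B5 = {1, 3, 5}
Tree: B1–B2, B2–B3, B2–B4, B4–B5
Each bag holds 3 vertices, so the decomposition has width 2, which upper-bounds the treewidth. On the other hand G contains the 3-clique {0, 1, 2}. A clique must lie in a single bag of any decomposition, so no decomposition can have width below 2. Hence tw(G) = 2 exactly.

2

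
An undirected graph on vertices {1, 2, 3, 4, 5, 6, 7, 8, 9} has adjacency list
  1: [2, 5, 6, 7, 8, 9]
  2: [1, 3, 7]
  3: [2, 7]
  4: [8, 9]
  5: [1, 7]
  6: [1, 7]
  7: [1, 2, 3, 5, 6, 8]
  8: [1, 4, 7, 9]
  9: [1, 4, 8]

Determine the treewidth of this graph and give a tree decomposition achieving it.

Treewidth 2.
Bags: B1 = {1, 5, 7}  B2 = {1, 7, 8}  B3 = {1, 2, 7}  B4 = {1, 8, 9}  B5 = {2, 3, 7}  B6 = {4, 8, 9}  B7 = {1, 6, 7}
Tree: B1–B2, B2–B3, B2–B4, B3–B5, B4–B6, B3–B7

Each bag holds 3 vertices, so the decomposition has width 2, which upper-bounds the treewidth. On the other hand G contains the 3-clique {1, 8, 9}. A clique must lie in a single bag of any decomposition, so no decomposition can have width below 2. Combining the bounds, tw(G) = 2.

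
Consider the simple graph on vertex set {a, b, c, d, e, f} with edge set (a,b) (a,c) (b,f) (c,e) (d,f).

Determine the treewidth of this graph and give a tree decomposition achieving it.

Every bag has size at most 2, so the width is 2 − 1 = 1 and tw(G) ≤ 1. Any graph with an edge has treewidth ≥ 1, and G has the edge d–f. Combining the bounds, tw(G) = 1.

Treewidth 1.
One optimal decomposition is:
Bags: B1 = {d, f}  B2 = {b, f}  B3 = {a, b}  B4 = {a, c}  B5 = {c, e}
Tree: B1–B2, B2–B3, B3–B4, B4–B5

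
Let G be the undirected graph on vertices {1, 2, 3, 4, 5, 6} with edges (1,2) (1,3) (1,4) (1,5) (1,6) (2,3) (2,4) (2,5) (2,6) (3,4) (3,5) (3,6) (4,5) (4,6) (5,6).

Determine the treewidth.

5

A width-5 tree decomposition is:
Bags: B1 = {1, 2, 3, 4, 5, 6}
Tree: (single bag)
With just one bag of size 6, the width is 6 − 1 = 5, so tw(G) ≤ 5. On the other hand G contains the 6-clique {1, 2, 3, 4, 5, 6}. A clique must lie in a single bag of any decomposition, so no decomposition can have width below 5. The upper and lower bounds meet at 5, so that is the treewidth.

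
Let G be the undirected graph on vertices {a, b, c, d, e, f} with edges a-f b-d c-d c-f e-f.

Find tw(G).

1

A width-1 tree decomposition is:
Bags: B1 = {c, f}  B2 = {c, d}  B3 = {b, d}  B4 = {e, f}  B5 = {a, f}
Tree: B1–B2, B2–B3, B1–B4, B4–B5
The largest bag has 2 vertices, giving width 1; this decomposition certifies tw(G) ≤ 1. G has an edge, so its treewidth is at least 1. The upper and lower bounds meet at 1, so that is the treewidth.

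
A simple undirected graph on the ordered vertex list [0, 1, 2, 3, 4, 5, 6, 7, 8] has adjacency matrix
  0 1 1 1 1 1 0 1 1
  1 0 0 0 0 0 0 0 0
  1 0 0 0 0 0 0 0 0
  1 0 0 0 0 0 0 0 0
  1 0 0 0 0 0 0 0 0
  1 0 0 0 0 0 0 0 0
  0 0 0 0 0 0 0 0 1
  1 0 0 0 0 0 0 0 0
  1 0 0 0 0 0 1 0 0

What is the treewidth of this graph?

A width-1 tree decomposition is:
Bags: B1 = {0, 8}  B2 = {0, 4}  B3 = {0, 7}  B4 = {6, 8}  B5 = {0, 1}  B6 = {0, 3}  B7 = {0, 5}  B8 = {0, 2}
Tree: B1–B2, B2–B3, B1–B4, B2–B5, B2–B6, B6–B7, B5–B8
The largest bag has 2 vertices, giving width 1; this decomposition certifies tw(G) ≤ 1. Since G has at least one edge (e.g. 8–0), it is not an edgeless graph, so tw(G) ≥ 1. Therefore the treewidth is 1.

1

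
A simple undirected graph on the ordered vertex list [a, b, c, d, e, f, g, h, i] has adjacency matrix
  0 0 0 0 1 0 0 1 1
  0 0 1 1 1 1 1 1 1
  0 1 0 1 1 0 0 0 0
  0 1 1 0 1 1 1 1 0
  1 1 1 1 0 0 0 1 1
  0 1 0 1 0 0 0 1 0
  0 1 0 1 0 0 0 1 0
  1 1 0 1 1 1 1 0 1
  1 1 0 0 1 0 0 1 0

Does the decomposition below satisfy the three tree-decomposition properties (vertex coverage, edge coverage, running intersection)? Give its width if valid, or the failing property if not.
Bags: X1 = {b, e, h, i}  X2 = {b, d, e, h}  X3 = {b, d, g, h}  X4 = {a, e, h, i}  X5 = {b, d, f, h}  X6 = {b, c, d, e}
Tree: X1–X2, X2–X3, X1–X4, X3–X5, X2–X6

Every vertex of G appears in some bag (union = {a, b, c, d, e, f, g, h, i}); every edge is covered by a bag; and for each vertex v the set of bags containing v is connected in the bag tree. The decomposition is therefore valid. The largest bag has 4 vertices, so the width is 3.

Yes; width 3.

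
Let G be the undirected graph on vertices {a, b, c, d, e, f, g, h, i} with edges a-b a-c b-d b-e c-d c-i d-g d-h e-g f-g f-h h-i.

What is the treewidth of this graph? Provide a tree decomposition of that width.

Every bag has size at most 4, so the width is 4 − 1 = 3 and tw(G) ≤ 3. For the lower bound: the 4 vertex sets {f,h,i}, {c}, {d}, {a,b,e,g} are disjoint, each induces a connected subgraph, and every pair is joined by at least one edge of G. Contracting each set to a single vertex therefore yields K_{4} as a minor, and since treewidth is minor-monotone, tw(G) ≥ tw(K_{4}) = 3. Combining the bounds, tw(G) = 3.

Treewidth 3.
One such decomposition:
Bags: B1 = {c, f, h, i}  B2 = {c, d, f, h}  B3 = {c, d, f, g}  B4 = {a, c, d, g}  B5 = {a, b, d, g}  B6 = {a, b, e, g}
Tree: B1–B2, B2–B3, B3–B4, B4–B5, B5–B6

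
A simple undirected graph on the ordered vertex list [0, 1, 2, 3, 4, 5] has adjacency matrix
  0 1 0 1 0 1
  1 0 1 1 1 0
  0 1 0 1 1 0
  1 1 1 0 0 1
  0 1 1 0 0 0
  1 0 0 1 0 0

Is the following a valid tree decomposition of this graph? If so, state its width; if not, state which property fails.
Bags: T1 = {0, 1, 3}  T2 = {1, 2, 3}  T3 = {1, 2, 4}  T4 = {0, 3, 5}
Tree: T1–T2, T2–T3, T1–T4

Vertex coverage: the bags together contain {0, 1, 2, 3, 4, 5}, the full vertex set. Edge coverage: each edge of G has both endpoints in at least one bag. Running intersection: for every vertex, the bags containing it form a connected subtree. All three properties hold, so this is a valid tree decomposition of width max|bag| − 1 = 2, and hence tw(G) ≤ 2.

Yes; width 2.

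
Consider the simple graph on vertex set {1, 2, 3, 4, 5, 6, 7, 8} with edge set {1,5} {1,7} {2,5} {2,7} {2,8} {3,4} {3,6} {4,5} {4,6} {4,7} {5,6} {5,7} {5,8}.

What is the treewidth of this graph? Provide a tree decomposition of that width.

Each bag holds 3 vertices, so the decomposition has width 2, which upper-bounds the treewidth. For the lower bound, the 3 vertices {3, 4, 6} are pairwise adjacent, and any tree decomposition puts a clique entirely inside one bag — forcing width ≥ 2. Therefore the treewidth is 2.

Treewidth 2.
One such decomposition:
Bags: B1 = {2, 5, 8}  B2 = {2, 5, 7}  B3 = {1, 5, 7}  B4 = {4, 5, 7}  B5 = {4, 5, 6}  B6 = {3, 4, 6}
Tree: B1–B2, B2–B3, B3–B4, B4–B5, B5–B6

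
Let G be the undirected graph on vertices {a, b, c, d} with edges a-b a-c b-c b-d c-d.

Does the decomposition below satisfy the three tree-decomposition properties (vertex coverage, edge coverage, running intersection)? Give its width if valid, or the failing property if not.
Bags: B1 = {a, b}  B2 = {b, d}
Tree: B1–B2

No — vertex c appears in no bag.

A tree decomposition must satisfy three properties: every vertex lies in some bag; for every edge, both endpoints lie together in some bag; and for every vertex, the bags containing it form a connected subtree. Here vertex c appears in no bag, so the decomposition is invalid.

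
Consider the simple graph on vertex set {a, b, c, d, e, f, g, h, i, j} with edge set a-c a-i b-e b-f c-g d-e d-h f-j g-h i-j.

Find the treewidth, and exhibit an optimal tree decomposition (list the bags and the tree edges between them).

Each bag holds 3 vertices, so the decomposition has width 2, which upper-bounds the treewidth. Since a–i–j–f–b–e–d–h–g–c–a is a cycle in G, G is not acyclic. Forests are exactly the graphs of treewidth ≤ 1, so tw(G) ≥ 2. Combining the bounds, tw(G) = 2.

Treewidth 2.
One such decomposition:
Bags: B1 = {a, i, j}  B2 = {a, f, j}  B3 = {a, b, f}  B4 = {a, b, e}  B5 = {a, d, e}  B6 = {a, d, h}  B7 = {a, g, h}  B8 = {a, c, g}
Tree: B1–B2, B2–B3, B3–B4, B4–B5, B5–B6, B6–B7, B7–B8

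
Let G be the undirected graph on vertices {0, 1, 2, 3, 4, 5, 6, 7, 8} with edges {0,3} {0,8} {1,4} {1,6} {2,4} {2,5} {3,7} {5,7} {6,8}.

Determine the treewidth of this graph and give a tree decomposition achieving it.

Each bag holds 3 vertices, so the decomposition has width 2, which upper-bounds the treewidth. The edges 1–4–2–5–7–3–0–8–6–1 form a cycle, so G is not a tree and its treewidth is at least 2. The upper and lower bounds meet at 2, so that is the treewidth.

Treewidth 2.
Bags: B1 = {1, 2, 4}  B2 = {1, 2, 5}  B3 = {1, 5, 7}  B4 = {1, 3, 7}  B5 = {0, 1, 3}  B6 = {0, 1, 8}  B7 = {1, 6, 8}
Tree: B1–B2, B2–B3, B3–B4, B4–B5, B5–B6, B6–B7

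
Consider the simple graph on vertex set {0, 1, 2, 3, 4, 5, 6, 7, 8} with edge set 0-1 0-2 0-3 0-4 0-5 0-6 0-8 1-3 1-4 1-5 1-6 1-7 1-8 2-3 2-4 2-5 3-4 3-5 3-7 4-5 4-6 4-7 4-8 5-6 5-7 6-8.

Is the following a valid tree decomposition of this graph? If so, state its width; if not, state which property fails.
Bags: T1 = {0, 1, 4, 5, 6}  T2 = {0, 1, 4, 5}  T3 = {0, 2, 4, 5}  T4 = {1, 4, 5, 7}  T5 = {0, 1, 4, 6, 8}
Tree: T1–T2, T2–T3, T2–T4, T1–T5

No — vertex 3 appears in no bag.

A tree decomposition must satisfy three properties: every vertex lies in some bag; for every edge, both endpoints lie together in some bag; and for every vertex, the bags containing it form a connected subtree. Here vertex 3 appears in no bag, so the decomposition is invalid.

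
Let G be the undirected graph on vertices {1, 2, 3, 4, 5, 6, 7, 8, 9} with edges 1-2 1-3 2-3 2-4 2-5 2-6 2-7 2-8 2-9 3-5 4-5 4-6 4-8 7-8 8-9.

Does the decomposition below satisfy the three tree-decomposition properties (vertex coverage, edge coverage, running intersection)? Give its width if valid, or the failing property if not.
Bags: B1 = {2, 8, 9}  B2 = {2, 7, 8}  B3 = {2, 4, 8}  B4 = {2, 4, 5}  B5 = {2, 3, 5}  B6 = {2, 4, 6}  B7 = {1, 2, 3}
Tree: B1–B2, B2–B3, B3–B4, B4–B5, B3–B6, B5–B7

Yes; width 2.

Vertex coverage: the bags together contain {1, 2, 3, 4, 5, 6, 7, 8, 9}, the full vertex set. Edge coverage: each edge of G has both endpoints in at least one bag. Running intersection: for every vertex, the bags containing it form a connected subtree. All three properties hold, so this is a valid tree decomposition of width max|bag| − 1 = 2, and hence tw(G) ≤ 2.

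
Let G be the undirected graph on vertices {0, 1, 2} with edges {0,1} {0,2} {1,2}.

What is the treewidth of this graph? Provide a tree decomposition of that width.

Treewidth 2.
One optimal decomposition is:
Bags: B1 = {0, 1, 2}
Tree: (single bag)

A single bag containing all 3 vertices is trivially a valid decomposition of width 2. For the lower bound, the 3 vertices {0, 1, 2} are pairwise adjacent, and any tree decomposition puts a clique entirely inside one bag — forcing width ≥ 2. Combining the bounds, tw(G) = 2.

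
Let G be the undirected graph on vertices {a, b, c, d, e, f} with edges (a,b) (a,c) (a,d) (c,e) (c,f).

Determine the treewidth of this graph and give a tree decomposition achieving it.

The largest bag has 2 vertices, giving width 1; this decomposition certifies tw(G) ≤ 1. G has an edge, so its treewidth is at least 1. The upper and lower bounds meet at 1, so that is the treewidth.

Treewidth 1.
Bags: B1 = {c, f}  B2 = {a, c}  B3 = {a, d}  B4 = {a, b}  B5 = {c, e}
Tree: B1–B2, B2–B3, B2–B4, B2–B5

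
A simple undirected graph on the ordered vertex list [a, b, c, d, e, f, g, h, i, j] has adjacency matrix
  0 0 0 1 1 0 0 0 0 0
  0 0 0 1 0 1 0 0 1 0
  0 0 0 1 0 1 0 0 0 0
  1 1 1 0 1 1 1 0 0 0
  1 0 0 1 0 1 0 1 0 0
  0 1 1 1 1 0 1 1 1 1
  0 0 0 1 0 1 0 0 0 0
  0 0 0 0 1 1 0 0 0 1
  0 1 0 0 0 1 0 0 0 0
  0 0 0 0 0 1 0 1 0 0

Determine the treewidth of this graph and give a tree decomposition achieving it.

Treewidth 2.
One such decomposition:
Bags: B1 = {e, f, h}  B2 = {f, h, j}  B3 = {d, e, f}  B4 = {b, d, f}  B5 = {d, f, g}  B6 = {a, d, e}  B7 = {c, d, f}  B8 = {b, f, i}
Tree: B1–B2, B1–B3, B3–B4, B4–B5, B3–B6, B4–B7, B4–B8

Every bag has size at most 3, so the width is 3 − 1 = 2 and tw(G) ≤ 2. For the lower bound, the 3 vertices {a, d, e} are pairwise adjacent, and any tree decomposition puts a clique entirely inside one bag — forcing width ≥ 2. The upper and lower bounds meet at 2, so that is the treewidth.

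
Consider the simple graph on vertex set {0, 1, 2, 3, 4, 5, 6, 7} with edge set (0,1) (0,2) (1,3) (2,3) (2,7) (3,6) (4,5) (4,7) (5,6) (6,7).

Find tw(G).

2

A width-2 tree decomposition is:
Bags: B1 = {4, 5, 7}  B2 = {5, 6, 7}  B3 = {2, 6, 7}  B4 = {2, 3, 6}  B5 = {0, 2, 3}  B6 = {0, 1, 3}
Tree: B1–B2, B2–B3, B3–B4, B4–B5, B5–B6
The largest bag has 3 vertices, giving width 2; this decomposition certifies tw(G) ≤ 2. The edges 4–5–6–7–4 form a cycle, so G is not a tree and its treewidth is at least 2. The upper and lower bounds meet at 2, so that is the treewidth.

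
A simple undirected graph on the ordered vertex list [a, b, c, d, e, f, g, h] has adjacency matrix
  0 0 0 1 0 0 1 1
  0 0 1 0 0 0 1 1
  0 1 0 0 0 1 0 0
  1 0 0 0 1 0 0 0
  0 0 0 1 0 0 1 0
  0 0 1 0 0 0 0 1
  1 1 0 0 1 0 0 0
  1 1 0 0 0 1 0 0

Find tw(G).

A width-2 tree decomposition is:
Bags: B1 = {c, f, h}  B2 = {b, c, h}  B3 = {a, b, h}  B4 = {a, b, g}  B5 = {a, d, g}  B6 = {d, e, g}
Tree: B1–B2, B2–B3, B3–B4, B4–B5, B5–B6
Every bag has size at most 3, so the width is 3 − 1 = 2 and tw(G) ≤ 2. The edges f–c–b–h–f form a cycle, so G is not a tree and its treewidth is at least 2. Hence tw(G) = 2 exactly.

2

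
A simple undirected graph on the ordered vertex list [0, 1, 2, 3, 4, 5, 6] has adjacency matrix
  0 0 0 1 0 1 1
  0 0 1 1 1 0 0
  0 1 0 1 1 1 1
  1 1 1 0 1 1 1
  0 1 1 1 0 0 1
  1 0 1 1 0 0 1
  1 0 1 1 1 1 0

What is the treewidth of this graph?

A width-3 tree decomposition is:
Bags: B1 = {2, 3, 4, 6}  B2 = {1, 2, 3, 4}  B3 = {2, 3, 5, 6}  B4 = {0, 3, 5, 6}
Tree: B1–B2, B1–B3, B3–B4
Every bag has size at most 4, so the width is 4 − 1 = 3 and tw(G) ≤ 3. Conversely, {0, 3, 5, 6} is a clique of size 4, and the vertices of any clique must share a bag in every tree decomposition; so some bag has ≥ 4 vertices and tw(G) ≥ 3. The upper and lower bounds meet at 3, so that is the treewidth.

3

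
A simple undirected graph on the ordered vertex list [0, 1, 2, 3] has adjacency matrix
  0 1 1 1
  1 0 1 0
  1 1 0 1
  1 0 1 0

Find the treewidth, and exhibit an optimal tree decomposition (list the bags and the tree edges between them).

Each bag holds 3 vertices, so the decomposition has width 2, which upper-bounds the treewidth. Conversely, {0, 1, 2} is a clique of size 3, and the vertices of any clique must share a bag in every tree decomposition; so some bag has ≥ 3 vertices and tw(G) ≥ 2. The upper and lower bounds meet at 2, so that is the treewidth.

Treewidth 2.
Bags: B1 = {0, 2, 3}  B2 = {0, 1, 2}
Tree: B1–B2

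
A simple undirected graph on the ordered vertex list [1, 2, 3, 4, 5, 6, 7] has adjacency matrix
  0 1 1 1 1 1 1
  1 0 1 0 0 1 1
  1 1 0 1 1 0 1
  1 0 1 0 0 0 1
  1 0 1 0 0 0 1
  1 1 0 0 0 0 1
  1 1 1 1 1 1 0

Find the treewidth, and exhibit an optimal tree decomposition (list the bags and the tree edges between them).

Every bag has size at most 4, so the width is 4 − 1 = 3 and tw(G) ≤ 3. On the other hand G contains the 4-clique {1, 2, 3, 7}. A clique must lie in a single bag of any decomposition, so no decomposition can have width below 3. Therefore the treewidth is 3.

Treewidth 3.
One such decomposition:
Bags: B1 = {1, 2, 6, 7}  B2 = {1, 2, 3, 7}  B3 = {1, 3, 4, 7}  B4 = {1, 3, 5, 7}
Tree: B1–B2, B2–B3, B2–B4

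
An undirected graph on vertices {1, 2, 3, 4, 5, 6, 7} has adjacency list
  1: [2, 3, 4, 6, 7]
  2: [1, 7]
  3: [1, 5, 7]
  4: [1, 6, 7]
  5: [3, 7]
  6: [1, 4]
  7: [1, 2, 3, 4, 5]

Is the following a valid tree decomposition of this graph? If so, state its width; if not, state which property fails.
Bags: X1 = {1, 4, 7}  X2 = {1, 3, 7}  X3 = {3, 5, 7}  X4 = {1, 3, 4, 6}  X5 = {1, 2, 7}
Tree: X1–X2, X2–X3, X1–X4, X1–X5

A tree decomposition must satisfy three properties: every vertex lies in some bag; for every edge, both endpoints lie together in some bag; and for every vertex, the bags containing it form a connected subtree. Here bags containing vertex 3 are not connected in the tree, so the decomposition is invalid.

No — bags containing vertex 3 are not connected in the tree.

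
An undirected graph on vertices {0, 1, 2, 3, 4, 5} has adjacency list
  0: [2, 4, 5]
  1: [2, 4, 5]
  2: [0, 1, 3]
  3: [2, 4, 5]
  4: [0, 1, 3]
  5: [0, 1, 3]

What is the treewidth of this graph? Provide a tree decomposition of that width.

Every bag has size at most 4, so the width is 4 − 1 = 3 and tw(G) ≤ 3. For the lower bound: the 4 vertex sets {0,4}, {1,5}, {2}, {3} are disjoint, each induces a connected subgraph, and every pair is joined by at least one edge of G. Contracting each set to a single vertex therefore yields K_{4} as a minor, and since treewidth is minor-monotone, tw(G) ≥ tw(K_{4}) = 3. The upper and lower bounds meet at 3, so that is the treewidth.

Treewidth 3.
Bags: B1 = {0, 2, 4, 5}  B2 = {1, 2, 4, 5}  B3 = {2, 3, 4, 5}
Tree: B1–B2, B2–B3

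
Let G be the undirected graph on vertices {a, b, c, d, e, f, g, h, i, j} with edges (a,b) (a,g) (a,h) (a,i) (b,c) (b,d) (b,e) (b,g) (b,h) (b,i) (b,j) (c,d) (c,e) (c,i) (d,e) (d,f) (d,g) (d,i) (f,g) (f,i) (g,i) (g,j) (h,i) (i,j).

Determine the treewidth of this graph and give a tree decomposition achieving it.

Treewidth 3.
One such decomposition:
Bags: B1 = {b, c, d, i}  B2 = {b, c, d, e}  B3 = {b, d, g, i}  B4 = {a, b, g, i}  B5 = {d, f, g, i}  B6 = {a, b, h, i}  B7 = {b, g, i, j}
Tree: B1–B2, B1–B3, B3–B4, B3–B5, B4–B6, B4–B7

Each bag holds 4 vertices, so the decomposition has width 3, which upper-bounds the treewidth. Conversely, {d, f, g, i} is a clique of size 4, and the vertices of any clique must share a bag in every tree decomposition; so some bag has ≥ 4 vertices and tw(G) ≥ 3. Therefore the treewidth is 3.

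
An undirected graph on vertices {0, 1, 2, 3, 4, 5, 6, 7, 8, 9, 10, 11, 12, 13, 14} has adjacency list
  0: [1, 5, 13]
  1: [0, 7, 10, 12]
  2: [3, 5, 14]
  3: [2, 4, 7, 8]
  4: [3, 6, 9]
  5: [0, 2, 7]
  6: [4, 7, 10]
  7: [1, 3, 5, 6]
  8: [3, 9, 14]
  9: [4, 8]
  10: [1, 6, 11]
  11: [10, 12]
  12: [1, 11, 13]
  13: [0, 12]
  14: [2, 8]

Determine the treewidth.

A width-3 tree decomposition is:
Bags: B1 = {0, 11, 12, 13}  B2 = {0, 1, 11, 12}  B3 = {0, 1, 10, 11}  B4 = {0, 1, 5, 10}  B5 = {1, 5, 7, 10}  B6 = {5, 6, 7, 10}  B7 = {2, 5, 6, 7}  B8 = {2, 3, 6, 7}  B9 = {2, 3, 4, 6}  B10 = {2, 3, 4, 14}  B11 = {3, 4, 8, 14}  B12 = {4, 8, 9, 14}
Tree: B1–B2, B2–B3, B3–B4, B4–B5, B5–B6, B6–B7, B7–B8, B8–B9, B9–B10, B10–B11, B11–B12
Every bag has size at most 4, so the width is 4 − 1 = 3 and tw(G) ≤ 3. For the lower bound: the 4 vertex sets {11,12,13}, {0}, {1}, {5,6,7,10} are disjoint, each induces a connected subgraph, and every pair is joined by at least one edge of G. Contracting each set to a single vertex therefore yields K_{4} as a minor, and since treewidth is minor-monotone, tw(G) ≥ tw(K_{4}) = 3. Hence tw(G) = 3 exactly.

3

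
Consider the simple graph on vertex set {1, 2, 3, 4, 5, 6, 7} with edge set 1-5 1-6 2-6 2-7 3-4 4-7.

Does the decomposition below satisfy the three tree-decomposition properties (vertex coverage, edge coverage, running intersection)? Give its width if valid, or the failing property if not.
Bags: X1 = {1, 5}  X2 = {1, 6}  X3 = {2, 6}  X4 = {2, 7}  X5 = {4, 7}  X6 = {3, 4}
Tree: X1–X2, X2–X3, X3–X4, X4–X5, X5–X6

Yes; width 1.

Every vertex of G appears in some bag (union = {1, 2, 3, 4, 5, 6, 7}); every edge is covered by a bag; and for each vertex v the set of bags containing v is connected in the bag tree. The decomposition is therefore valid. The largest bag has 2 vertices, so the width is 1.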